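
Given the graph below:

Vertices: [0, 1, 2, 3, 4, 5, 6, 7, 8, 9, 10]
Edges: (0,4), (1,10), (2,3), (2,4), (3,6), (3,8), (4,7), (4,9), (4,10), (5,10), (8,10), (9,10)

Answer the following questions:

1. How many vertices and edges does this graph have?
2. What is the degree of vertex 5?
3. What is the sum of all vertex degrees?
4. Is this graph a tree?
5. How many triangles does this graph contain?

Count: 11 vertices, 12 edges.
Vertex 5 has neighbors [10], degree = 1.
Handshaking lemma: 2 * 12 = 24.
A tree on 11 vertices has 10 edges. This graph has 12 edges (2 extra). Not a tree.
Number of triangles = 1.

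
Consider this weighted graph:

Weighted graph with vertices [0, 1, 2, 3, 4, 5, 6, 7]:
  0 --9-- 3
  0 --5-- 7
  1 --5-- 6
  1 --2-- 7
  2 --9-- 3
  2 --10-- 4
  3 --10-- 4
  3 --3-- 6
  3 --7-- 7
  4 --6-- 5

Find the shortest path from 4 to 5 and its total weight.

Using Dijkstra's algorithm from vertex 4:
Shortest path: 4 -> 5
Total weight: 6 = 6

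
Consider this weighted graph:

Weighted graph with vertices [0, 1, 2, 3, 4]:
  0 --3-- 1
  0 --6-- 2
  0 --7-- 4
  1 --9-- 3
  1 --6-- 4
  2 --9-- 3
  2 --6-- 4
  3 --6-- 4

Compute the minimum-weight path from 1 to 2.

Using Dijkstra's algorithm from vertex 1:
Shortest path: 1 -> 0 -> 2
Total weight: 3 + 6 = 9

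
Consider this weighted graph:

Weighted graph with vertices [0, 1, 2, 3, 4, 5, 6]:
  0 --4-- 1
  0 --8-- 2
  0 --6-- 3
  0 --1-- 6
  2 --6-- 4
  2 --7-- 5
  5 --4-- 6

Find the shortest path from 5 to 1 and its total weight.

Using Dijkstra's algorithm from vertex 5:
Shortest path: 5 -> 6 -> 0 -> 1
Total weight: 4 + 1 + 4 = 9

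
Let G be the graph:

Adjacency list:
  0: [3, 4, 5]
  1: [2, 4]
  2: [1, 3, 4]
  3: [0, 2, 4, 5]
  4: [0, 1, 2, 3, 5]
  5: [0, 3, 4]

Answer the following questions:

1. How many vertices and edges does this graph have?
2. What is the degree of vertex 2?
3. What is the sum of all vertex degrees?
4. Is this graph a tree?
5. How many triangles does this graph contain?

Count: 6 vertices, 10 edges.
Vertex 2 has neighbors [1, 3, 4], degree = 3.
Handshaking lemma: 2 * 10 = 20.
A tree on 6 vertices has 5 edges. This graph has 10 edges (5 extra). Not a tree.
Number of triangles = 6.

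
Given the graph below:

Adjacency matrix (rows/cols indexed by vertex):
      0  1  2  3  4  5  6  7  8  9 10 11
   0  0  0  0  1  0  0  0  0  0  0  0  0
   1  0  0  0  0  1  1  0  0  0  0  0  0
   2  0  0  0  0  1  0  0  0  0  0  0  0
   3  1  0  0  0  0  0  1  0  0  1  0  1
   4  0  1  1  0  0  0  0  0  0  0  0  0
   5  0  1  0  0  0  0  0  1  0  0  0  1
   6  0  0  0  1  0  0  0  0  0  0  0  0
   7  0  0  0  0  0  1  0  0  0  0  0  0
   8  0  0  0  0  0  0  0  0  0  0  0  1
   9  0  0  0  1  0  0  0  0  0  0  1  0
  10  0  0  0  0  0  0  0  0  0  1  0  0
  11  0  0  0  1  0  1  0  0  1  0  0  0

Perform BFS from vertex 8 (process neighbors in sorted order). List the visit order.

BFS from vertex 8 (neighbors processed in ascending order):
Visit order: 8, 11, 3, 5, 0, 6, 9, 1, 7, 10, 4, 2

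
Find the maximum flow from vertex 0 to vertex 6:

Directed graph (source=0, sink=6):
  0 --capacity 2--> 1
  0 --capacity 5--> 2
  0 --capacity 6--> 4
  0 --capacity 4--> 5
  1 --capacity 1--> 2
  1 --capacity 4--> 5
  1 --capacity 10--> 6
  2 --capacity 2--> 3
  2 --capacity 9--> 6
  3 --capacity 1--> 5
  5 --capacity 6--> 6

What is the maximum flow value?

Computing max flow:
  Flow on (0->1): 2/2
  Flow on (0->2): 5/5
  Flow on (0->5): 4/4
  Flow on (1->6): 2/10
  Flow on (2->6): 5/9
  Flow on (5->6): 4/6
Maximum flow = 11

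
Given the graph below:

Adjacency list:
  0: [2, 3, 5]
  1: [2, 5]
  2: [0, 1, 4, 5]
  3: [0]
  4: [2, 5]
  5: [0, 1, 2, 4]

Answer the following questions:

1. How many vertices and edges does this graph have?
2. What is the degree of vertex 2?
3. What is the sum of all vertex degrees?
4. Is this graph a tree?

Count: 6 vertices, 8 edges.
Vertex 2 has neighbors [0, 1, 4, 5], degree = 4.
Handshaking lemma: 2 * 8 = 16.
A tree on 6 vertices has 5 edges. This graph has 8 edges (3 extra). Not a tree.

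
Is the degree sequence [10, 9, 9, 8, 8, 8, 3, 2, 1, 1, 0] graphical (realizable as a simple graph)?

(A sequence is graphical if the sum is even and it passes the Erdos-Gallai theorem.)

Sum of degrees = 59. Sum is odd, so the sequence is NOT graphical.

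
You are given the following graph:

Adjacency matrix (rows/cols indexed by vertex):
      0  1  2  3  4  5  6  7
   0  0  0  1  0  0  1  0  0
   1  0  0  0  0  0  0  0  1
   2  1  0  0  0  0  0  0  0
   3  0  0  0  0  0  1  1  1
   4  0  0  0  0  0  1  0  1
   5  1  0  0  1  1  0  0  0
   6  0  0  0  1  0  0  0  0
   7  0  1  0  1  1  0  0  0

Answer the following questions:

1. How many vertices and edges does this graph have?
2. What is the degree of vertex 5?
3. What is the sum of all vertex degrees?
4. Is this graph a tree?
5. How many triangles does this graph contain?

Count: 8 vertices, 8 edges.
Vertex 5 has neighbors [0, 3, 4], degree = 3.
Handshaking lemma: 2 * 8 = 16.
A tree on 8 vertices has 7 edges. This graph has 8 edges (1 extra). Not a tree.
Number of triangles = 0.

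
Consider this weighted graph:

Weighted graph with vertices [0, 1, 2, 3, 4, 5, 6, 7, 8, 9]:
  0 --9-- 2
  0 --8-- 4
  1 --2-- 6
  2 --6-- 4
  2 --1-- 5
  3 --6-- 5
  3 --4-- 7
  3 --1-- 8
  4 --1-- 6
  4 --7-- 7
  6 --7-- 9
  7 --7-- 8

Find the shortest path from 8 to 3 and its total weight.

Using Dijkstra's algorithm from vertex 8:
Shortest path: 8 -> 3
Total weight: 1 = 1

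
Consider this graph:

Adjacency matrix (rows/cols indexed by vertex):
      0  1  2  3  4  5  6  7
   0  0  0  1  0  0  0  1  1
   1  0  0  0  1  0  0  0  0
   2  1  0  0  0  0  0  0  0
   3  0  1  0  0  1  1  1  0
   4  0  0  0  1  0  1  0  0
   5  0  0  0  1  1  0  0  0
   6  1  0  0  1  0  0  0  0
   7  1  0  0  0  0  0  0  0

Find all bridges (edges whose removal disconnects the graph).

A bridge is an edge whose removal increases the number of connected components.
Bridges found: (0,2), (0,6), (0,7), (1,3), (3,6)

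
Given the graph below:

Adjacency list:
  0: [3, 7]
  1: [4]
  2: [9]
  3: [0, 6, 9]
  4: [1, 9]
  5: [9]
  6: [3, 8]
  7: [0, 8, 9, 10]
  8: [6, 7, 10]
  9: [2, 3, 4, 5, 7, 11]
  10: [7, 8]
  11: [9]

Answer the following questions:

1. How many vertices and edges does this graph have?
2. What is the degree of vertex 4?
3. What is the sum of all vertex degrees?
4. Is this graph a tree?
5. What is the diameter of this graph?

Count: 12 vertices, 14 edges.
Vertex 4 has neighbors [1, 9], degree = 2.
Handshaking lemma: 2 * 14 = 28.
A tree on 12 vertices has 11 edges. This graph has 14 edges (3 extra). Not a tree.
Diameter (longest shortest path) = 4.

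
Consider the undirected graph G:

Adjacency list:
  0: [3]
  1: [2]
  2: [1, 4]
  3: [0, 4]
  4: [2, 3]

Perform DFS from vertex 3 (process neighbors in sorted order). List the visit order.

DFS from vertex 3 (neighbors processed in ascending order):
Visit order: 3, 0, 4, 2, 1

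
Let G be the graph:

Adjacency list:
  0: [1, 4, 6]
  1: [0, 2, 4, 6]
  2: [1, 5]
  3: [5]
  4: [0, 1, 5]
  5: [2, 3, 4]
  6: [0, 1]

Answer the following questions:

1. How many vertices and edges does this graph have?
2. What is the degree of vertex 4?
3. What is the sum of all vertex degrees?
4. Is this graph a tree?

Count: 7 vertices, 9 edges.
Vertex 4 has neighbors [0, 1, 5], degree = 3.
Handshaking lemma: 2 * 9 = 18.
A tree on 7 vertices has 6 edges. This graph has 9 edges (3 extra). Not a tree.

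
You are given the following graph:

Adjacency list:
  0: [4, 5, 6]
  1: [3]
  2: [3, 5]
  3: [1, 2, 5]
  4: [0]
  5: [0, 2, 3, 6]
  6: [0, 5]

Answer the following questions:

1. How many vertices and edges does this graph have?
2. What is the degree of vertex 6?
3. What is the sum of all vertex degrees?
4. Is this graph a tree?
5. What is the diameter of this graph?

Count: 7 vertices, 8 edges.
Vertex 6 has neighbors [0, 5], degree = 2.
Handshaking lemma: 2 * 8 = 16.
A tree on 7 vertices has 6 edges. This graph has 8 edges (2 extra). Not a tree.
Diameter (longest shortest path) = 4.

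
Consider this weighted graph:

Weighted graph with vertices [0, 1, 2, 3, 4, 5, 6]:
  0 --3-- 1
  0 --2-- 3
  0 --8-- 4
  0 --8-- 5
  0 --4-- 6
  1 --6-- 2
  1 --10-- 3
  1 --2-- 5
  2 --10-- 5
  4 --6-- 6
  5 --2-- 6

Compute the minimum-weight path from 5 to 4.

Using Dijkstra's algorithm from vertex 5:
Shortest path: 5 -> 6 -> 4
Total weight: 2 + 6 = 8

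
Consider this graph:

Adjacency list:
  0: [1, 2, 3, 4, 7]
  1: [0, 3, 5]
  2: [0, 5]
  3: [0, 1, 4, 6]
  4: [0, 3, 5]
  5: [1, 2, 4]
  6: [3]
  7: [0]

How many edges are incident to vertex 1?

Vertex 1 has neighbors [0, 3, 5], so deg(1) = 3.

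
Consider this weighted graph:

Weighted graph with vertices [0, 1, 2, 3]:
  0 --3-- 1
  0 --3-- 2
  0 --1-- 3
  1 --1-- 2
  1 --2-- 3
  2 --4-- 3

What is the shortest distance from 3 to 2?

Using Dijkstra's algorithm from vertex 3:
Shortest path: 3 -> 1 -> 2
Total weight: 2 + 1 = 3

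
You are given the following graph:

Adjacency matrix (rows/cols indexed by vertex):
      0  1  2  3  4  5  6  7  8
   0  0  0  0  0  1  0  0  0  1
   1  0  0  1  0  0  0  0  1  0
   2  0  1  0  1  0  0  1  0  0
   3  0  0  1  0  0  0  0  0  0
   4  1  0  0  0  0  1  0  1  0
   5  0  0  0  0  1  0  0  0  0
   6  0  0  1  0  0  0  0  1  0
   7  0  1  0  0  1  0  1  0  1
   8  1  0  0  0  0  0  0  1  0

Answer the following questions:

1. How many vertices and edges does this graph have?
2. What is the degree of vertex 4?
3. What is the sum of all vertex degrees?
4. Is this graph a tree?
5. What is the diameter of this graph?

Count: 9 vertices, 10 edges.
Vertex 4 has neighbors [0, 5, 7], degree = 3.
Handshaking lemma: 2 * 10 = 20.
A tree on 9 vertices has 8 edges. This graph has 10 edges (2 extra). Not a tree.
Diameter (longest shortest path) = 5.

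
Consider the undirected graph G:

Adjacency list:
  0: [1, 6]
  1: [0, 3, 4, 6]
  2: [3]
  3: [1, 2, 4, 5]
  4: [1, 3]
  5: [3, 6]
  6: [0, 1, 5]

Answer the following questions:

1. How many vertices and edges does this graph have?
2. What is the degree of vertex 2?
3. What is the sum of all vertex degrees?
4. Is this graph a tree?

Count: 7 vertices, 9 edges.
Vertex 2 has neighbors [3], degree = 1.
Handshaking lemma: 2 * 9 = 18.
A tree on 7 vertices has 6 edges. This graph has 9 edges (3 extra). Not a tree.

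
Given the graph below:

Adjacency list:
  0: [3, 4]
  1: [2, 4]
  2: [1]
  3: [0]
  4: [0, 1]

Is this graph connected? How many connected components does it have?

Checking connectivity: the graph has 1 connected component(s).
All vertices are reachable from each other. The graph IS connected.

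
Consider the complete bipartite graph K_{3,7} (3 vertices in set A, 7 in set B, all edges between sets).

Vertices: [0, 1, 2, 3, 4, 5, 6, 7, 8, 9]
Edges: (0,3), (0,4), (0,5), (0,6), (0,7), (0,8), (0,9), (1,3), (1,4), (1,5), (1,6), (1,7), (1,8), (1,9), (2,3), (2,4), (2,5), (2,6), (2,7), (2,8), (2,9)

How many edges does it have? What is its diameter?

K_{3,7} has 3 * 7 = 21 edges.
Any vertex reaches any opposite-side vertex in 1 step; same-side vertices reach in 2 steps via any opposite-side vertex.
Diameter = 2.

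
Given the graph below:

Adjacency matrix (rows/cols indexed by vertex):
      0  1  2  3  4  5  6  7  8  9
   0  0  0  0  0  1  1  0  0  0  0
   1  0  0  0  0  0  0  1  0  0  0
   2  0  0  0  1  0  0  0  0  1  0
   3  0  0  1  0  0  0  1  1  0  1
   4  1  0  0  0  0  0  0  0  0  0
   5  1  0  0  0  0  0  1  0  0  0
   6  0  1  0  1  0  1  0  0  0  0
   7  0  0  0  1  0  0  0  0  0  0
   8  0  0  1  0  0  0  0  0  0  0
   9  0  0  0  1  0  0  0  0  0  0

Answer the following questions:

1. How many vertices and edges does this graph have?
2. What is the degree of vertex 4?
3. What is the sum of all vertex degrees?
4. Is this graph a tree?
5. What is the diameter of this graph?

Count: 10 vertices, 9 edges.
Vertex 4 has neighbors [0], degree = 1.
Handshaking lemma: 2 * 9 = 18.
A graph is a tree iff it is connected and has exactly n-1 edges. This graph is connected (all 10 vertices in one component) and has 10-1 = 9 edges. It is a tree.
Diameter (longest shortest path) = 6.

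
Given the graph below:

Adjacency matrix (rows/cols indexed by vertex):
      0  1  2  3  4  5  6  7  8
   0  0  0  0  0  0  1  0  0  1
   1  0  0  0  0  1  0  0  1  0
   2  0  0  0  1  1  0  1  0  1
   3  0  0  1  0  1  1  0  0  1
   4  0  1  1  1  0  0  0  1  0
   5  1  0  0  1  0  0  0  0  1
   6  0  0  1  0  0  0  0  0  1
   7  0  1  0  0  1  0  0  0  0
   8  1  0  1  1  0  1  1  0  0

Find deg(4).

Vertex 4 has neighbors [1, 2, 3, 7], so deg(4) = 4.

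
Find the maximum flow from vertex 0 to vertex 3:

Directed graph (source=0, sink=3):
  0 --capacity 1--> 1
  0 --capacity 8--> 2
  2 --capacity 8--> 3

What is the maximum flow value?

Computing max flow:
  Flow on (0->2): 8/8
  Flow on (2->3): 8/8
Maximum flow = 8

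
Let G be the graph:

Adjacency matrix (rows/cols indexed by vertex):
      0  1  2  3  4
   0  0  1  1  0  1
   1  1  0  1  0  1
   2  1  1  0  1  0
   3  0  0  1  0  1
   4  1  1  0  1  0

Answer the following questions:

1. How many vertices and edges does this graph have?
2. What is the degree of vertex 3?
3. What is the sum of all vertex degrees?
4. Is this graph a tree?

Count: 5 vertices, 7 edges.
Vertex 3 has neighbors [2, 4], degree = 2.
Handshaking lemma: 2 * 7 = 14.
A tree on 5 vertices has 4 edges. This graph has 7 edges (3 extra). Not a tree.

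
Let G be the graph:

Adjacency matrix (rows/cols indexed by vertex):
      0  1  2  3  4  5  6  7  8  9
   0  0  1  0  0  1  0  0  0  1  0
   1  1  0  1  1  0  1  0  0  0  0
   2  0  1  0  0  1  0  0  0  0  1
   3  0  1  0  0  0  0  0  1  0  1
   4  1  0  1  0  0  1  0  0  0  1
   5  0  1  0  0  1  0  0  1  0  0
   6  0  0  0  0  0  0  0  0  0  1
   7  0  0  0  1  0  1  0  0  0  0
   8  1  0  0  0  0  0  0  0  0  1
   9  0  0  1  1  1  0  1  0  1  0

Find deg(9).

Vertex 9 has neighbors [2, 3, 4, 6, 8], so deg(9) = 5.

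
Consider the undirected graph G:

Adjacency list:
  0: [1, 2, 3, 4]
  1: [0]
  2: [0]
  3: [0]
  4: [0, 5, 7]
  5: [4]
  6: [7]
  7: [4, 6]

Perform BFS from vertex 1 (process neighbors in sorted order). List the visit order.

BFS from vertex 1 (neighbors processed in ascending order):
Visit order: 1, 0, 2, 3, 4, 5, 7, 6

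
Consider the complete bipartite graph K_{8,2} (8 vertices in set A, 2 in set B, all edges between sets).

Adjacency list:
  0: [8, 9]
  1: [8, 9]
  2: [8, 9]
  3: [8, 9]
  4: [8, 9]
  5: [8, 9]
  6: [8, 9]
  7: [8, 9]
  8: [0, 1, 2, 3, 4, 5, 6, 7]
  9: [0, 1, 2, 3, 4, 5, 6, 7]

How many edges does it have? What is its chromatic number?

K_{8,2} has 8 * 2 = 16 edges.
Bipartite graphs have chromatic number 2 (color each partition differently).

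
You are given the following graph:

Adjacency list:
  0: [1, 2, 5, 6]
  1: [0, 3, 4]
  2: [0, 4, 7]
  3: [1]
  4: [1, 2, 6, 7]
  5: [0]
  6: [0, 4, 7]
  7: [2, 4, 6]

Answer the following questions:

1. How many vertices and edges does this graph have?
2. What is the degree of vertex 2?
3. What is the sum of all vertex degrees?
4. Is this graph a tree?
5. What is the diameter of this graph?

Count: 8 vertices, 11 edges.
Vertex 2 has neighbors [0, 4, 7], degree = 3.
Handshaking lemma: 2 * 11 = 22.
A tree on 8 vertices has 7 edges. This graph has 11 edges (4 extra). Not a tree.
Diameter (longest shortest path) = 3.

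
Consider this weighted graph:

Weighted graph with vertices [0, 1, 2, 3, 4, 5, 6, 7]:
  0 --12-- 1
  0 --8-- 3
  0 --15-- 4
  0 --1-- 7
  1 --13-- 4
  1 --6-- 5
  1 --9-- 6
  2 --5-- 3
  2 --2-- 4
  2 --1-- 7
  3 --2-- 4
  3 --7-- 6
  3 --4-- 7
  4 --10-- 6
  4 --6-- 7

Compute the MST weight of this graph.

Applying Kruskal's algorithm (sort edges by weight, add if no cycle):
  Add (0,7) w=1
  Add (2,7) w=1
  Add (2,4) w=2
  Add (3,4) w=2
  Skip (3,7) w=4 (creates cycle)
  Skip (2,3) w=5 (creates cycle)
  Add (1,5) w=6
  Skip (4,7) w=6 (creates cycle)
  Add (3,6) w=7
  Skip (0,3) w=8 (creates cycle)
  Add (1,6) w=9
  Skip (4,6) w=10 (creates cycle)
  Skip (0,1) w=12 (creates cycle)
  Skip (1,4) w=13 (creates cycle)
  Skip (0,4) w=15 (creates cycle)
MST weight = 28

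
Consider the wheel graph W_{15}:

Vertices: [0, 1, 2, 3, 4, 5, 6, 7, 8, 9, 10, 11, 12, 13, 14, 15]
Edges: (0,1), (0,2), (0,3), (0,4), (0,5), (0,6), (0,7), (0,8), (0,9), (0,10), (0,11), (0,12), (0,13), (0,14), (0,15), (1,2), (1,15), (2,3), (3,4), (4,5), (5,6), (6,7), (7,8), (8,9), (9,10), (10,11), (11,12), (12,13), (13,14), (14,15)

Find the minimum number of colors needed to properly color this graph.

W_{15} = C_{15} plus a hub adjacent to every cycle vertex.
The outer cycle needs 3 colors (odd cycle); the hub is adjacent to all of them so needs a fresh color.
Chromatic number = 3 + 1 = 4.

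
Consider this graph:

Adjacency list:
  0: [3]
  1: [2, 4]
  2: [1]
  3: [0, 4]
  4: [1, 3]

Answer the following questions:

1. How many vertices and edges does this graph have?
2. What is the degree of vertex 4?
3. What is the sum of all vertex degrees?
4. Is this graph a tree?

Count: 5 vertices, 4 edges.
Vertex 4 has neighbors [1, 3], degree = 2.
Handshaking lemma: 2 * 4 = 8.
A graph is a tree iff it is connected and has exactly n-1 edges. This graph is connected (all 5 vertices in one component) and has 5-1 = 4 edges. It is a tree.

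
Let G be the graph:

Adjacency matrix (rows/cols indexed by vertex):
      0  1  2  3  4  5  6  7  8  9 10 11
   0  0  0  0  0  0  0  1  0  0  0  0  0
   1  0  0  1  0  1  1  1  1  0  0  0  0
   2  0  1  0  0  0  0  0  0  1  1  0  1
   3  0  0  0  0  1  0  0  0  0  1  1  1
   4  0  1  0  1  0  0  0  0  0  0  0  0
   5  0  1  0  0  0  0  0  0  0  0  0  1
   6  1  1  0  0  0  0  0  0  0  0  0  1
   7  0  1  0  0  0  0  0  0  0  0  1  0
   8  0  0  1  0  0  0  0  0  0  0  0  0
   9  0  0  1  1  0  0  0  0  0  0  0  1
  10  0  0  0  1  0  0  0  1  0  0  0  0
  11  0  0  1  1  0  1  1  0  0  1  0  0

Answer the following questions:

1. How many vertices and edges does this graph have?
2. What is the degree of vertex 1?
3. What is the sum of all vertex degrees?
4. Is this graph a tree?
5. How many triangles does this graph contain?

Count: 12 vertices, 17 edges.
Vertex 1 has neighbors [2, 4, 5, 6, 7], degree = 5.
Handshaking lemma: 2 * 17 = 34.
A tree on 12 vertices has 11 edges. This graph has 17 edges (6 extra). Not a tree.
Number of triangles = 2.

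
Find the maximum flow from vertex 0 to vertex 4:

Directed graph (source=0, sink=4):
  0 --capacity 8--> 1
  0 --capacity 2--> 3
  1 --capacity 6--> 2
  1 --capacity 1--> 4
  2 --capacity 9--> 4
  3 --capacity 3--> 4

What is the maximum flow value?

Computing max flow:
  Flow on (0->1): 7/8
  Flow on (0->3): 2/2
  Flow on (1->2): 6/6
  Flow on (1->4): 1/1
  Flow on (2->4): 6/9
  Flow on (3->4): 2/3
Maximum flow = 9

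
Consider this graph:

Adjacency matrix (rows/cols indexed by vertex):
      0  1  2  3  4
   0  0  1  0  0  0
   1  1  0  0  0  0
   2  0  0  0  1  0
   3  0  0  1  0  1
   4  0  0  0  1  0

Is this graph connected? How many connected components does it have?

Checking connectivity: the graph has 2 connected component(s).
Components: [[0, 1], [2, 3, 4]]. The graph is NOT connected.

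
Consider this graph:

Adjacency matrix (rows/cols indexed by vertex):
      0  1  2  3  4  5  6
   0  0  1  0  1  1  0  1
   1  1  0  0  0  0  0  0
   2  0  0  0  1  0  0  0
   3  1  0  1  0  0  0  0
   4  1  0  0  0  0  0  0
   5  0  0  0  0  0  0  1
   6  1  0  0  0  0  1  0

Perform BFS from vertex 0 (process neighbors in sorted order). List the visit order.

BFS from vertex 0 (neighbors processed in ascending order):
Visit order: 0, 1, 3, 4, 6, 2, 5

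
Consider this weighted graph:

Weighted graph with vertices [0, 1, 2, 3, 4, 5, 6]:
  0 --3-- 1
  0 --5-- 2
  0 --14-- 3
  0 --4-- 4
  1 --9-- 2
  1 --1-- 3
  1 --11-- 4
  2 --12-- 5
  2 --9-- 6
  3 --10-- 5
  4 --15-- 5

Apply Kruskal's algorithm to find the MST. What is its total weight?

Applying Kruskal's algorithm (sort edges by weight, add if no cycle):
  Add (1,3) w=1
  Add (0,1) w=3
  Add (0,4) w=4
  Add (0,2) w=5
  Skip (1,2) w=9 (creates cycle)
  Add (2,6) w=9
  Add (3,5) w=10
  Skip (1,4) w=11 (creates cycle)
  Skip (2,5) w=12 (creates cycle)
  Skip (0,3) w=14 (creates cycle)
  Skip (4,5) w=15 (creates cycle)
MST weight = 32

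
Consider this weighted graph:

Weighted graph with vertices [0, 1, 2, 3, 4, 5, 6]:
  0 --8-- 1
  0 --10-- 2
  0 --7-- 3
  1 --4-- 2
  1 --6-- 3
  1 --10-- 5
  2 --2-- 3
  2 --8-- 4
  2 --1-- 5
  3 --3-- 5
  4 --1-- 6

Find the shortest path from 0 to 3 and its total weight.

Using Dijkstra's algorithm from vertex 0:
Shortest path: 0 -> 3
Total weight: 7 = 7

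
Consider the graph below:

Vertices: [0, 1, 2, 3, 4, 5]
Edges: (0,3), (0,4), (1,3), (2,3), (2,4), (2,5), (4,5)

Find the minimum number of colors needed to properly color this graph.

The graph has a maximum clique of size 3 (lower bound on chromatic number).
A valid 3-coloring: {0: 0, 1: 0, 2: 0, 3: 1, 4: 1, 5: 2}.
Chromatic number = 3.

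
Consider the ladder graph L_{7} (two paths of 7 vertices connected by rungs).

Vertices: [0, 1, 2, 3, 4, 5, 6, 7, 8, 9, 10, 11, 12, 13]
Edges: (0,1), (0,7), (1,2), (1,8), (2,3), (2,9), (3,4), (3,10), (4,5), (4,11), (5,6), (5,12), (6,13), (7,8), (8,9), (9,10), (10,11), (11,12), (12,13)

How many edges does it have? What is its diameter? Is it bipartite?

Ladder graph L_{7}: 7 rungs + 2 * (7-1) path edges = 7 + 12 = 19 edges.
Diameter = 7.
Ladder graphs are bipartite (alternating coloring along each path).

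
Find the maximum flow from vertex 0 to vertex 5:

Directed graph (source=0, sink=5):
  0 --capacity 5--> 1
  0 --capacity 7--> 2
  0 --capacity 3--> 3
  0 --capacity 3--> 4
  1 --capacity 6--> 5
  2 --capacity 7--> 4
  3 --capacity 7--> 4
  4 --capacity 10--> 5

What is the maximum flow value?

Computing max flow:
  Flow on (0->1): 5/5
  Flow on (0->2): 7/7
  Flow on (0->3): 3/3
  Flow on (1->5): 5/6
  Flow on (2->4): 7/7
  Flow on (3->4): 3/7
  Flow on (4->5): 10/10
Maximum flow = 15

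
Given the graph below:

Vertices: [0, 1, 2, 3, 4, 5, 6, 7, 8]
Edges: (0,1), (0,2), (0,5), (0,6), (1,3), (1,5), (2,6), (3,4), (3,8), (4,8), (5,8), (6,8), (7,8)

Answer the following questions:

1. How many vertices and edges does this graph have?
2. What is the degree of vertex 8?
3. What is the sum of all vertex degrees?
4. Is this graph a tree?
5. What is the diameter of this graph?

Count: 9 vertices, 13 edges.
Vertex 8 has neighbors [3, 4, 5, 6, 7], degree = 5.
Handshaking lemma: 2 * 13 = 26.
A tree on 9 vertices has 8 edges. This graph has 13 edges (5 extra). Not a tree.
Diameter (longest shortest path) = 3.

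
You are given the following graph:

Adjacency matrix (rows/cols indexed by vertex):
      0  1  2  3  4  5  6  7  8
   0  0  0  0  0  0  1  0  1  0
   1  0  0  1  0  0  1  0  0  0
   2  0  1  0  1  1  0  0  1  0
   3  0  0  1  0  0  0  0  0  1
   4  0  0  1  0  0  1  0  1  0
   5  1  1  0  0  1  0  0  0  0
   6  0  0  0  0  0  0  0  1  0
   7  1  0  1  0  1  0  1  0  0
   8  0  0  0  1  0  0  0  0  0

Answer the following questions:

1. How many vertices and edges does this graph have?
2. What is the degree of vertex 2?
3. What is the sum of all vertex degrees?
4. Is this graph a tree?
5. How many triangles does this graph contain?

Count: 9 vertices, 11 edges.
Vertex 2 has neighbors [1, 3, 4, 7], degree = 4.
Handshaking lemma: 2 * 11 = 22.
A tree on 9 vertices has 8 edges. This graph has 11 edges (3 extra). Not a tree.
Number of triangles = 1.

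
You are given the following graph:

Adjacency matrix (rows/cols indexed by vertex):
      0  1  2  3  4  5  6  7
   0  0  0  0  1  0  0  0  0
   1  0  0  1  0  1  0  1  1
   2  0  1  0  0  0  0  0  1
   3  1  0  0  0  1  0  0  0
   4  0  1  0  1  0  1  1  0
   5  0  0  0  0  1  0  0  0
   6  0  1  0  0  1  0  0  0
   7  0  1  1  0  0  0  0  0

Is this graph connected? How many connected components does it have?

Checking connectivity: the graph has 1 connected component(s).
All vertices are reachable from each other. The graph IS connected.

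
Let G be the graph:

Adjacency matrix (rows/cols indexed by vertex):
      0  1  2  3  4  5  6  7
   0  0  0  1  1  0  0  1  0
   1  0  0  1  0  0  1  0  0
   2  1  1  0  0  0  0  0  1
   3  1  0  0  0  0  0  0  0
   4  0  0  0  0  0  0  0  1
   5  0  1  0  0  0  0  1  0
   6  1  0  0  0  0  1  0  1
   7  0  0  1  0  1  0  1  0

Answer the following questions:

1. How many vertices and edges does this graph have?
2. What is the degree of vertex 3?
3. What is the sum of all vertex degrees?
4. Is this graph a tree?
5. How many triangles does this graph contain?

Count: 8 vertices, 9 edges.
Vertex 3 has neighbors [0], degree = 1.
Handshaking lemma: 2 * 9 = 18.
A tree on 8 vertices has 7 edges. This graph has 9 edges (2 extra). Not a tree.
Number of triangles = 0.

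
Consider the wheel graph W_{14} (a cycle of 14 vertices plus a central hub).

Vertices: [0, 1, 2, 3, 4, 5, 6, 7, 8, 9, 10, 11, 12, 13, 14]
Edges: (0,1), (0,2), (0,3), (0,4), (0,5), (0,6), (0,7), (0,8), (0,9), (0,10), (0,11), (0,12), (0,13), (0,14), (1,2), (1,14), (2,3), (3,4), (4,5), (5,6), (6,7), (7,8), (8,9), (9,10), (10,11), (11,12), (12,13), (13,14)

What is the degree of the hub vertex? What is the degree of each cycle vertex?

The hub connects to all 14 cycle vertices, so deg(hub) = 14.
Each cycle vertex connects to 2 neighbors on the cycle plus the hub, so deg(cycle vertex) = 3.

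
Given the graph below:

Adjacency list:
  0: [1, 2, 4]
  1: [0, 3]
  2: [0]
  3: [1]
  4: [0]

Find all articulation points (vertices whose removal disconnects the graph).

An articulation point is a vertex whose removal disconnects the graph.
Articulation points: [0, 1]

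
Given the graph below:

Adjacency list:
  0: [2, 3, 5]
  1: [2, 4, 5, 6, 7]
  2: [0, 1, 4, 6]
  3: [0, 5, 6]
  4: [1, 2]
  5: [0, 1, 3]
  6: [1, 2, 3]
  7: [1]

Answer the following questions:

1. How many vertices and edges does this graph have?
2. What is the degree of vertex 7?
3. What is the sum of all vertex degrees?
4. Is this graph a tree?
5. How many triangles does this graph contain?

Count: 8 vertices, 12 edges.
Vertex 7 has neighbors [1], degree = 1.
Handshaking lemma: 2 * 12 = 24.
A tree on 8 vertices has 7 edges. This graph has 12 edges (5 extra). Not a tree.
Number of triangles = 3.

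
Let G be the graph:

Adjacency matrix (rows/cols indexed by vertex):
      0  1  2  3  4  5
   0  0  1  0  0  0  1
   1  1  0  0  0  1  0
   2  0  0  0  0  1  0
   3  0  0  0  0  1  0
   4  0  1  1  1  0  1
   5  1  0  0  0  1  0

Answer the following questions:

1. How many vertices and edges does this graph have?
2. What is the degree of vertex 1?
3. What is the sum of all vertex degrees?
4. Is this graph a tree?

Count: 6 vertices, 6 edges.
Vertex 1 has neighbors [0, 4], degree = 2.
Handshaking lemma: 2 * 6 = 12.
A tree on 6 vertices has 5 edges. This graph has 6 edges (1 extra). Not a tree.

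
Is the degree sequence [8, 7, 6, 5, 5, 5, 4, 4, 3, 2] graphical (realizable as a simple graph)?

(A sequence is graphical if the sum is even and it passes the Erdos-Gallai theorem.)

Sum of degrees = 49. Sum is odd, so the sequence is NOT graphical.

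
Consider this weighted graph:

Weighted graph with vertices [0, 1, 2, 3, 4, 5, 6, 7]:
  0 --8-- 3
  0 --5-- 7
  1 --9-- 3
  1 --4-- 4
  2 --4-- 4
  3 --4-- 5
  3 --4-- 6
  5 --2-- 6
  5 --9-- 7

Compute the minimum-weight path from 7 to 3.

Using Dijkstra's algorithm from vertex 7:
Shortest path: 7 -> 5 -> 3
Total weight: 9 + 4 = 13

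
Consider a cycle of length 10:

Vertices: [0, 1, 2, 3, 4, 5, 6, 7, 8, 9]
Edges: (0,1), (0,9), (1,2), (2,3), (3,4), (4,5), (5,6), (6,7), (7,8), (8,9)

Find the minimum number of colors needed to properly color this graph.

This is an even cycle (C_10). Even cycles are bipartite.
Chromatic number = 2.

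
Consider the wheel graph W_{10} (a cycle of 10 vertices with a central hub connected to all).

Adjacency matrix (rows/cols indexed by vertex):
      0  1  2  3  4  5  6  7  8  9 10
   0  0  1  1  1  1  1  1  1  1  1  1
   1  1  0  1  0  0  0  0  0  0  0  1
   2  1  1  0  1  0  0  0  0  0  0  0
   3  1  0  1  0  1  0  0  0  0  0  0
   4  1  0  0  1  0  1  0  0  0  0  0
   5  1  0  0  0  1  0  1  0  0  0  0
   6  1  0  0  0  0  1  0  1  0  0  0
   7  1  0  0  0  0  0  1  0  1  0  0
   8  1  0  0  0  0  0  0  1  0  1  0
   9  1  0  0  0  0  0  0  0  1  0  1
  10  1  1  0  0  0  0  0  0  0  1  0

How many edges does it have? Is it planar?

Wheel graph W_{10}: 10 cycle edges + 10 spoke edges = 20 edges.
Total vertices: 11.
The graph is planar.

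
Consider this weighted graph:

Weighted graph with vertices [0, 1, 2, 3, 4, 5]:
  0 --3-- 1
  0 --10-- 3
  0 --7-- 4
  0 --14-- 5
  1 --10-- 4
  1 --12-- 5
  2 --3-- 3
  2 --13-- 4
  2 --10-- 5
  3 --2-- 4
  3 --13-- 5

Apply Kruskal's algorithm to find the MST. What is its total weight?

Applying Kruskal's algorithm (sort edges by weight, add if no cycle):
  Add (3,4) w=2
  Add (0,1) w=3
  Add (2,3) w=3
  Add (0,4) w=7
  Skip (0,3) w=10 (creates cycle)
  Skip (1,4) w=10 (creates cycle)
  Add (2,5) w=10
  Skip (1,5) w=12 (creates cycle)
  Skip (2,4) w=13 (creates cycle)
  Skip (3,5) w=13 (creates cycle)
  Skip (0,5) w=14 (creates cycle)
MST weight = 25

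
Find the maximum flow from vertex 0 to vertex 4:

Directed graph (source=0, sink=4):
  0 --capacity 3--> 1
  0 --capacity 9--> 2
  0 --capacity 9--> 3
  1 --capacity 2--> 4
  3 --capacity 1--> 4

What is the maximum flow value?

Computing max flow:
  Flow on (0->1): 2/3
  Flow on (0->3): 1/9
  Flow on (1->4): 2/2
  Flow on (3->4): 1/1
Maximum flow = 3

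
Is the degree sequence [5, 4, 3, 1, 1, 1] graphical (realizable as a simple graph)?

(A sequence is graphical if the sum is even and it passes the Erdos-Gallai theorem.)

Sum of degrees = 15. Sum is odd, so the sequence is NOT graphical.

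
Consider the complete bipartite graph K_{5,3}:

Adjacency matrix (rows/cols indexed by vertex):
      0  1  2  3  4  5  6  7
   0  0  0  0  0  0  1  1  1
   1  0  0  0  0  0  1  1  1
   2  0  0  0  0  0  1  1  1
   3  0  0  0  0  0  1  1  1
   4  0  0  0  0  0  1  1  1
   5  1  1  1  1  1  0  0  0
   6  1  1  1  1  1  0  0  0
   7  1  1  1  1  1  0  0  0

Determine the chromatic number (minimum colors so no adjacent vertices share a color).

K_{5,3} is bipartite: vertices split into two independent sets of size 5 and 3.
Color one set 0, the other 1. No adjacent vertices share a color.
Chromatic number = 2.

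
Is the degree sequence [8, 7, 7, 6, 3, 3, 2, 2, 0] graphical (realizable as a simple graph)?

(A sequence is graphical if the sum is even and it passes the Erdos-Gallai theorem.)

Sum of degrees = 38. Sum is even but fails Erdos-Gallai. The sequence is NOT graphical.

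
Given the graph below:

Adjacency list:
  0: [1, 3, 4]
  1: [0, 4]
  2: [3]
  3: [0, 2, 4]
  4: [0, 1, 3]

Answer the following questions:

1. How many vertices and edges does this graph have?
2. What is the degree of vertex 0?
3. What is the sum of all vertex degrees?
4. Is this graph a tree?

Count: 5 vertices, 6 edges.
Vertex 0 has neighbors [1, 3, 4], degree = 3.
Handshaking lemma: 2 * 6 = 12.
A tree on 5 vertices has 4 edges. This graph has 6 edges (2 extra). Not a tree.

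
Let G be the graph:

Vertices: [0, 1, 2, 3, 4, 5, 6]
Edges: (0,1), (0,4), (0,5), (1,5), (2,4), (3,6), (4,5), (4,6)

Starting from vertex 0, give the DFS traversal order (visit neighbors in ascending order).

DFS from vertex 0 (neighbors processed in ascending order):
Visit order: 0, 1, 5, 4, 2, 6, 3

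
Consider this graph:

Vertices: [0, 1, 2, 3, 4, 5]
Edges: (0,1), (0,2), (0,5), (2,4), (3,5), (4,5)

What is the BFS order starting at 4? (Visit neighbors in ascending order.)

BFS from vertex 4 (neighbors processed in ascending order):
Visit order: 4, 2, 5, 0, 3, 1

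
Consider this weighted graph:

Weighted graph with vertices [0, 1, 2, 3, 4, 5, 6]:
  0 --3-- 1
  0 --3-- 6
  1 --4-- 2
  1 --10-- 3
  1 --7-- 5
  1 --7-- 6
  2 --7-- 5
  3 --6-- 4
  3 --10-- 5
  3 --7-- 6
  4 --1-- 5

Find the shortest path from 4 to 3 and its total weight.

Using Dijkstra's algorithm from vertex 4:
Shortest path: 4 -> 3
Total weight: 6 = 6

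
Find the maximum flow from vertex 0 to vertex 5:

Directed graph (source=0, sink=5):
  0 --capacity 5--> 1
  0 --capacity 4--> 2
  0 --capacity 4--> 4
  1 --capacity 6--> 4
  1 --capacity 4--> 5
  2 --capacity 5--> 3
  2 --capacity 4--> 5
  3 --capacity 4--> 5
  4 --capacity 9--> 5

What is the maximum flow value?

Computing max flow:
  Flow on (0->1): 5/5
  Flow on (0->2): 4/4
  Flow on (0->4): 4/4
  Flow on (1->4): 1/6
  Flow on (1->5): 4/4
  Flow on (2->5): 4/4
  Flow on (4->5): 5/9
Maximum flow = 13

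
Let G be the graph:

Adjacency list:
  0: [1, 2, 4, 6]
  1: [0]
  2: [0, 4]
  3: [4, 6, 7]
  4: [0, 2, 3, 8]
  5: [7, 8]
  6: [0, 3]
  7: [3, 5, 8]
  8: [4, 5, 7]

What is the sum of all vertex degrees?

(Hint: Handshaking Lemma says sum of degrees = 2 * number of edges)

Count edges: 12 edges.
By Handshaking Lemma: sum of degrees = 2 * 12 = 24.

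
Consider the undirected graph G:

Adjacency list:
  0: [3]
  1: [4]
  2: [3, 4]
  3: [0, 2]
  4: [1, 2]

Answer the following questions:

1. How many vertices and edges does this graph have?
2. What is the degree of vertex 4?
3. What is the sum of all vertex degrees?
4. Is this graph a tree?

Count: 5 vertices, 4 edges.
Vertex 4 has neighbors [1, 2], degree = 2.
Handshaking lemma: 2 * 4 = 8.
A graph is a tree iff it is connected and has exactly n-1 edges. This graph is connected (all 5 vertices in one component) and has 5-1 = 4 edges. It is a tree.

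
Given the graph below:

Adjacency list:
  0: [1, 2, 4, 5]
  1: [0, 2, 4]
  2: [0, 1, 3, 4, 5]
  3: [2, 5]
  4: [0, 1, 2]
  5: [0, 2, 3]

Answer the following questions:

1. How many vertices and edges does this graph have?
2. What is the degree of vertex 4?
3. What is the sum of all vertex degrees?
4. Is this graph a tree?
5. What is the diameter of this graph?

Count: 6 vertices, 10 edges.
Vertex 4 has neighbors [0, 1, 2], degree = 3.
Handshaking lemma: 2 * 10 = 20.
A tree on 6 vertices has 5 edges. This graph has 10 edges (5 extra). Not a tree.
Diameter (longest shortest path) = 2.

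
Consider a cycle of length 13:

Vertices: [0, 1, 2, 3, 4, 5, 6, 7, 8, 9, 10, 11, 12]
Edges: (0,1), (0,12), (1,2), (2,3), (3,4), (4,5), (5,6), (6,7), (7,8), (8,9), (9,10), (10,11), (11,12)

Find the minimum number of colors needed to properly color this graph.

This is an odd cycle (C_13). Odd cycles are not bipartite (any 2-coloring forces two adjacent vertices to match), and 3 colors suffice.
Chromatic number = 3.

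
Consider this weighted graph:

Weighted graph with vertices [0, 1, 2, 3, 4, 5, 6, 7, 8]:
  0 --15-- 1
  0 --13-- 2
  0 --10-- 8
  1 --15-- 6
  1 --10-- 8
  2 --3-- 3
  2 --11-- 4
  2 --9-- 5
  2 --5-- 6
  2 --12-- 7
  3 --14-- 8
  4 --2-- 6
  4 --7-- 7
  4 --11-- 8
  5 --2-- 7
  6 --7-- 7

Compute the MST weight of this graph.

Applying Kruskal's algorithm (sort edges by weight, add if no cycle):
  Add (4,6) w=2
  Add (5,7) w=2
  Add (2,3) w=3
  Add (2,6) w=5
  Add (4,7) w=7
  Skip (6,7) w=7 (creates cycle)
  Skip (2,5) w=9 (creates cycle)
  Add (0,8) w=10
  Add (1,8) w=10
  Skip (2,4) w=11 (creates cycle)
  Add (4,8) w=11
  Skip (2,7) w=12 (creates cycle)
  Skip (0,2) w=13 (creates cycle)
  Skip (3,8) w=14 (creates cycle)
  Skip (0,1) w=15 (creates cycle)
  Skip (1,6) w=15 (creates cycle)
MST weight = 50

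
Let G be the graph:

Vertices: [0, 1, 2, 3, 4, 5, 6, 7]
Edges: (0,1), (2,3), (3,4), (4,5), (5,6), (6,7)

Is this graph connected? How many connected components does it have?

Checking connectivity: the graph has 2 connected component(s).
Components: [[0, 1], [2, 3, 4, 5, 6, 7]]. The graph is NOT connected.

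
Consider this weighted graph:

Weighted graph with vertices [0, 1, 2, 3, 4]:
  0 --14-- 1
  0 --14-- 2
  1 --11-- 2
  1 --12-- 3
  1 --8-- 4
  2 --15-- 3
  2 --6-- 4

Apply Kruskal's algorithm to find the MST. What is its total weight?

Applying Kruskal's algorithm (sort edges by weight, add if no cycle):
  Add (2,4) w=6
  Add (1,4) w=8
  Skip (1,2) w=11 (creates cycle)
  Add (1,3) w=12
  Add (0,2) w=14
  Skip (0,1) w=14 (creates cycle)
  Skip (2,3) w=15 (creates cycle)
MST weight = 40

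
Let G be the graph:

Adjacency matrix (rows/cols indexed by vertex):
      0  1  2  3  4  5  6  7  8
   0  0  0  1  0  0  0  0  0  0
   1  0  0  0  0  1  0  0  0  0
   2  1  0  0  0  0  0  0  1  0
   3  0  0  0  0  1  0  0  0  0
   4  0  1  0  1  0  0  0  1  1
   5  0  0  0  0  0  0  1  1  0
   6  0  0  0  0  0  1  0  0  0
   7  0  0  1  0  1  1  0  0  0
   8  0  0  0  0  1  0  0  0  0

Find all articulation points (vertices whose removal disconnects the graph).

An articulation point is a vertex whose removal disconnects the graph.
Articulation points: [2, 4, 5, 7]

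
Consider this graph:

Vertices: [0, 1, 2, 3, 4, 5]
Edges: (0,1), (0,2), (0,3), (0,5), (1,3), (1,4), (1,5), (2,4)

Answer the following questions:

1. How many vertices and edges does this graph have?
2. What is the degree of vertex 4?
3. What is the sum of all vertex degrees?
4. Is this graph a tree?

Count: 6 vertices, 8 edges.
Vertex 4 has neighbors [1, 2], degree = 2.
Handshaking lemma: 2 * 8 = 16.
A tree on 6 vertices has 5 edges. This graph has 8 edges (3 extra). Not a tree.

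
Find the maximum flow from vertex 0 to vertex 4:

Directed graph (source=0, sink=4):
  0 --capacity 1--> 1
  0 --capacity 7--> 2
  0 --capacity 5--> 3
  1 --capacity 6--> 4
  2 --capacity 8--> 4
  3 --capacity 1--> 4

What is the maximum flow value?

Computing max flow:
  Flow on (0->1): 1/1
  Flow on (0->2): 7/7
  Flow on (0->3): 1/5
  Flow on (1->4): 1/6
  Flow on (2->4): 7/8
  Flow on (3->4): 1/1
Maximum flow = 9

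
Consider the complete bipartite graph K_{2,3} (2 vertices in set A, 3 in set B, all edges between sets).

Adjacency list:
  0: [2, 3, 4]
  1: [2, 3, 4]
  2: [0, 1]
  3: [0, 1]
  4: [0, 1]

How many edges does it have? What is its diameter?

K_{2,3} has 2 * 3 = 6 edges.
Any vertex reaches any opposite-side vertex in 1 step; same-side vertices reach in 2 steps via any opposite-side vertex.
Diameter = 2.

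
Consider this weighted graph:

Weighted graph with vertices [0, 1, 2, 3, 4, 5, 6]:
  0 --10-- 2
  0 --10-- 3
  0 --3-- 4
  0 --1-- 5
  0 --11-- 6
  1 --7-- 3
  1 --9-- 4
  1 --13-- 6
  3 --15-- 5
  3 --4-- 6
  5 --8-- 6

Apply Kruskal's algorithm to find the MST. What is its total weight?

Applying Kruskal's algorithm (sort edges by weight, add if no cycle):
  Add (0,5) w=1
  Add (0,4) w=3
  Add (3,6) w=4
  Add (1,3) w=7
  Add (5,6) w=8
  Skip (1,4) w=9 (creates cycle)
  Skip (0,3) w=10 (creates cycle)
  Add (0,2) w=10
  Skip (0,6) w=11 (creates cycle)
  Skip (1,6) w=13 (creates cycle)
  Skip (3,5) w=15 (creates cycle)
MST weight = 33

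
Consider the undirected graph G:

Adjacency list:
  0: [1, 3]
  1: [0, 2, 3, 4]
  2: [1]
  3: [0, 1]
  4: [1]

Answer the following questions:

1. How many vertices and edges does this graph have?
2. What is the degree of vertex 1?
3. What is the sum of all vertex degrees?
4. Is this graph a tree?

Count: 5 vertices, 5 edges.
Vertex 1 has neighbors [0, 2, 3, 4], degree = 4.
Handshaking lemma: 2 * 5 = 10.
A tree on 5 vertices has 4 edges. This graph has 5 edges (1 extra). Not a tree.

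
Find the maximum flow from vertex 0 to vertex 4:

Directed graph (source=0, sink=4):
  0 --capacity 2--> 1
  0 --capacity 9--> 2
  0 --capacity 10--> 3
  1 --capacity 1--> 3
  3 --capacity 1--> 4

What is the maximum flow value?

Computing max flow:
  Flow on (0->1): 1/2
  Flow on (1->3): 1/1
  Flow on (3->4): 1/1
Maximum flow = 1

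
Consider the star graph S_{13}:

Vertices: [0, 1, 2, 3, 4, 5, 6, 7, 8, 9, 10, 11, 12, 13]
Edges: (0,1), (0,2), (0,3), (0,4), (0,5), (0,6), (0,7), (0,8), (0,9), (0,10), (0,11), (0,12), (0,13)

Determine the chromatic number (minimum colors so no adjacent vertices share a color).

S_{13} has one hub adjacent to 13 leaves; leaves are pairwise non-adjacent.
Color the hub 0 and every leaf 1.
Chromatic number = 2.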